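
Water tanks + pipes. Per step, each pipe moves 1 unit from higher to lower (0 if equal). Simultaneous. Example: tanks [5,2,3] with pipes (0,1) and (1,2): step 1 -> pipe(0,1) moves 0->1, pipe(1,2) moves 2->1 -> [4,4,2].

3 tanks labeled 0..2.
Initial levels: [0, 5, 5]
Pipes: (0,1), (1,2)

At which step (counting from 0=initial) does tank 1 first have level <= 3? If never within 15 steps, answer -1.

Answer: 3

Derivation:
Step 1: flows [1->0,1=2] -> levels [1 4 5]
Step 2: flows [1->0,2->1] -> levels [2 4 4]
Step 3: flows [1->0,1=2] -> levels [3 3 4]
Tank 1 first reaches <=3 at step 3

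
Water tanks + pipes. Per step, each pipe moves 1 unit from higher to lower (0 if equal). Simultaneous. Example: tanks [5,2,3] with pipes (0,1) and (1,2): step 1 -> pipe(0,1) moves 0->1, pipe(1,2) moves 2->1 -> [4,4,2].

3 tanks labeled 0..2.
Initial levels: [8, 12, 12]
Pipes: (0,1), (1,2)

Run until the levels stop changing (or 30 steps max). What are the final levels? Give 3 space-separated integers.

Step 1: flows [1->0,1=2] -> levels [9 11 12]
Step 2: flows [1->0,2->1] -> levels [10 11 11]
Step 3: flows [1->0,1=2] -> levels [11 10 11]
Step 4: flows [0->1,2->1] -> levels [10 12 10]
Step 5: flows [1->0,1->2] -> levels [11 10 11]
  -> period-2 cycle: step 5 state = step 3 state; never stabilizes
  -> state at step 30: (30-3) mod 2 = 1, same as step 4 -> [10 12 10]

Answer: 10 12 10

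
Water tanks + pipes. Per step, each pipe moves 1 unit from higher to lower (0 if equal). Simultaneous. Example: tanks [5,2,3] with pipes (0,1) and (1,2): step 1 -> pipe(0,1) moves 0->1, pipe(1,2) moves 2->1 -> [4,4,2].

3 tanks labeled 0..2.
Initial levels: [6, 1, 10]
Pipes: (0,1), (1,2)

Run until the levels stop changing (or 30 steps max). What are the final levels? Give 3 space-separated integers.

Answer: 5 7 5

Derivation:
Step 1: flows [0->1,2->1] -> levels [5 3 9]
Step 2: flows [0->1,2->1] -> levels [4 5 8]
Step 3: flows [1->0,2->1] -> levels [5 5 7]
Step 4: flows [0=1,2->1] -> levels [5 6 6]
Step 5: flows [1->0,1=2] -> levels [6 5 6]
Step 6: flows [0->1,2->1] -> levels [5 7 5]
Step 7: flows [1->0,1->2] -> levels [6 5 6]
  -> period-2 cycle: step 7 state = step 5 state; never stabilizes
  -> state at step 30: (30-5) mod 2 = 1, same as step 6 -> [5 7 5]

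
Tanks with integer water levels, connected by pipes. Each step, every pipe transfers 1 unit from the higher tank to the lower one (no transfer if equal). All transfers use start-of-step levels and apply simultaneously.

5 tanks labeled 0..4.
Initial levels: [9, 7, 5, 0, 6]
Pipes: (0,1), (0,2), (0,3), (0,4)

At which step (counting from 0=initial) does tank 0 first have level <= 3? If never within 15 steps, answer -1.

Answer: -1

Derivation:
Step 1: flows [0->1,0->2,0->3,0->4] -> levels [5 8 6 1 7]
Step 2: flows [1->0,2->0,0->3,4->0] -> levels [7 7 5 2 6]
Step 3: flows [0=1,0->2,0->3,0->4] -> levels [4 7 6 3 7]
Step 4: flows [1->0,2->0,0->3,4->0] -> levels [6 6 5 4 6]
Step 5: flows [0=1,0->2,0->3,0=4] -> levels [4 6 6 5 6]
Step 6: flows [1->0,2->0,3->0,4->0] -> levels [8 5 5 4 5]
Step 7: flows [0->1,0->2,0->3,0->4] -> levels [4 6 6 5 6]
  -> period-2 cycle (repeats step 5); tank 0 never drops to <=3
Tank 0 never reaches <=3 within 15 steps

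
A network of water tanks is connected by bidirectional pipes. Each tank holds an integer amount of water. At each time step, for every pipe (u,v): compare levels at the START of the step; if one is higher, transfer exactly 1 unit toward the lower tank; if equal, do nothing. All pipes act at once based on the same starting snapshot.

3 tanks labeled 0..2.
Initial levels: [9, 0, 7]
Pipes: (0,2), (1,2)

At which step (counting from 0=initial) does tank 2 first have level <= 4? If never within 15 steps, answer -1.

Step 1: flows [0->2,2->1] -> levels [8 1 7]
Step 2: flows [0->2,2->1] -> levels [7 2 7]
Step 3: flows [0=2,2->1] -> levels [7 3 6]
Step 4: flows [0->2,2->1] -> levels [6 4 6]
Step 5: flows [0=2,2->1] -> levels [6 5 5]
Step 6: flows [0->2,1=2] -> levels [5 5 6]
Step 7: flows [2->0,2->1] -> levels [6 6 4]
Tank 2 first reaches <=4 at step 7

Answer: 7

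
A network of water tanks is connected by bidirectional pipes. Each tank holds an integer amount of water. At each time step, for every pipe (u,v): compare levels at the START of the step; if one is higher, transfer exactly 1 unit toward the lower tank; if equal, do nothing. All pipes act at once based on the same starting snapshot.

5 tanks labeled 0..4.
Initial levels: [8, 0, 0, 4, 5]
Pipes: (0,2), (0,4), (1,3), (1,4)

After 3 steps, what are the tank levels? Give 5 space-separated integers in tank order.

Step 1: flows [0->2,0->4,3->1,4->1] -> levels [6 2 1 3 5]
Step 2: flows [0->2,0->4,3->1,4->1] -> levels [4 4 2 2 5]
Step 3: flows [0->2,4->0,1->3,4->1] -> levels [4 4 3 3 3]

Answer: 4 4 3 3 3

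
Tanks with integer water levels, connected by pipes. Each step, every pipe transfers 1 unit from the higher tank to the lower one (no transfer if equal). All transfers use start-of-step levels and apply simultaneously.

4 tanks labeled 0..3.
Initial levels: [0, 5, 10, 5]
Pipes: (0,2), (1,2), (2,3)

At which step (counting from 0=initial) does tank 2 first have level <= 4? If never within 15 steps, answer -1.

Step 1: flows [2->0,2->1,2->3] -> levels [1 6 7 6]
Step 2: flows [2->0,2->1,2->3] -> levels [2 7 4 7]
Tank 2 first reaches <=4 at step 2

Answer: 2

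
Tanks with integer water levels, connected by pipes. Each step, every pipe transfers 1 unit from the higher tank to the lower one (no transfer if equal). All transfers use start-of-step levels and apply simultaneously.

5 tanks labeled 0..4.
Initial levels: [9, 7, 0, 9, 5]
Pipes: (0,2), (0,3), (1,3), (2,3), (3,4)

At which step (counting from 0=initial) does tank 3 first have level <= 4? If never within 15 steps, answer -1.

Step 1: flows [0->2,0=3,3->1,3->2,3->4] -> levels [8 8 2 6 6]
Step 2: flows [0->2,0->3,1->3,3->2,3=4] -> levels [6 7 4 7 6]
Step 3: flows [0->2,3->0,1=3,3->2,3->4] -> levels [6 7 6 4 7]
Tank 3 first reaches <=4 at step 3

Answer: 3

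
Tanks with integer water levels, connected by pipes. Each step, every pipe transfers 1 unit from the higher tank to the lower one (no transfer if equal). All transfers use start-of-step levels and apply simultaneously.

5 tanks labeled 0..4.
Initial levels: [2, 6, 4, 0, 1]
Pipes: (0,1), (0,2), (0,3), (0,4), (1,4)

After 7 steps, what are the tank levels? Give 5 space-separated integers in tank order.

Answer: 0 4 3 3 3

Derivation:
Step 1: flows [1->0,2->0,0->3,0->4,1->4] -> levels [2 4 3 1 3]
Step 2: flows [1->0,2->0,0->3,4->0,1->4] -> levels [4 2 2 2 3]
Step 3: flows [0->1,0->2,0->3,0->4,4->1] -> levels [0 4 3 3 3]
Step 4: flows [1->0,2->0,3->0,4->0,1->4] -> levels [4 2 2 2 3]
  -> period-2 cycle: step 4 state = step 2 state
  -> state at step 7: (7-2) mod 2 = 1, same as step 3 -> [0 4 3 3 3]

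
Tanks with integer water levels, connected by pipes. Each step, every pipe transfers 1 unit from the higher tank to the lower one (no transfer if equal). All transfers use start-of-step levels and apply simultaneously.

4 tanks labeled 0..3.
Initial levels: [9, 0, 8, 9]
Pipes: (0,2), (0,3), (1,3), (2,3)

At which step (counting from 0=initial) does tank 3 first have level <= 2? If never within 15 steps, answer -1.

Answer: -1

Derivation:
Step 1: flows [0->2,0=3,3->1,3->2] -> levels [8 1 10 7]
Step 2: flows [2->0,0->3,3->1,2->3] -> levels [8 2 8 8]
Step 3: flows [0=2,0=3,3->1,2=3] -> levels [8 3 8 7]
Step 4: flows [0=2,0->3,3->1,2->3] -> levels [7 4 7 8]
Step 5: flows [0=2,3->0,3->1,3->2] -> levels [8 5 8 5]
Step 6: flows [0=2,0->3,1=3,2->3] -> levels [7 5 7 7]
Step 7: flows [0=2,0=3,3->1,2=3] -> levels [7 6 7 6]
Step 8: flows [0=2,0->3,1=3,2->3] -> levels [6 6 6 8]
Step 9: flows [0=2,3->0,3->1,3->2] -> levels [7 7 7 5]
Step 10: flows [0=2,0->3,1->3,2->3] -> levels [6 6 6 8]
  -> period-2 cycle (repeats step 8); tank 3 never drops to <=2
Tank 3 never reaches <=2 within 15 steps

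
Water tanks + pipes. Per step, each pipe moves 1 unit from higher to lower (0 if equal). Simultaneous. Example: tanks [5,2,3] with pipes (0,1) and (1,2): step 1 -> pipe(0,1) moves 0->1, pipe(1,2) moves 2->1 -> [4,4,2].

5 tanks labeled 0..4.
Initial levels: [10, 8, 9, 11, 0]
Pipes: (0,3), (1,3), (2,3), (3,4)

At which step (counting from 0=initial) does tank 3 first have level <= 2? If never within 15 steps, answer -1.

Step 1: flows [3->0,3->1,3->2,3->4] -> levels [11 9 10 7 1]
Step 2: flows [0->3,1->3,2->3,3->4] -> levels [10 8 9 9 2]
Step 3: flows [0->3,3->1,2=3,3->4] -> levels [9 9 9 8 3]
Step 4: flows [0->3,1->3,2->3,3->4] -> levels [8 8 8 10 4]
Step 5: flows [3->0,3->1,3->2,3->4] -> levels [9 9 9 6 5]
Step 6: flows [0->3,1->3,2->3,3->4] -> levels [8 8 8 8 6]
Step 7: flows [0=3,1=3,2=3,3->4] -> levels [8 8 8 7 7]
Step 8: flows [0->3,1->3,2->3,3=4] -> levels [7 7 7 10 7]
Step 9: flows [3->0,3->1,3->2,3->4] -> levels [8 8 8 6 8]
Step 10: flows [0->3,1->3,2->3,4->3] -> levels [7 7 7 10 7]
  -> period-2 cycle (repeats step 8); tank 3 never drops to <=2
Tank 3 never reaches <=2 within 15 steps

Answer: -1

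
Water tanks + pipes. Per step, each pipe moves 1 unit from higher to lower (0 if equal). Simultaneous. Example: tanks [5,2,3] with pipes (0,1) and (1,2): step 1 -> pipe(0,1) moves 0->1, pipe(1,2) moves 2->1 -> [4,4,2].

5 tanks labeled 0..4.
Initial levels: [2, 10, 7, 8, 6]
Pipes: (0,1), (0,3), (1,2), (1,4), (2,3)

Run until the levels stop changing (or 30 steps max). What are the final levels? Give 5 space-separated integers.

Step 1: flows [1->0,3->0,1->2,1->4,3->2] -> levels [4 7 9 6 7]
Step 2: flows [1->0,3->0,2->1,1=4,2->3] -> levels [6 7 7 6 7]
Step 3: flows [1->0,0=3,1=2,1=4,2->3] -> levels [7 6 6 7 7]
Step 4: flows [0->1,0=3,1=2,4->1,3->2] -> levels [6 8 7 6 6]
Step 5: flows [1->0,0=3,1->2,1->4,2->3] -> levels [7 5 7 7 7]
Step 6: flows [0->1,0=3,2->1,4->1,2=3] -> levels [6 8 6 7 6]
Step 7: flows [1->0,3->0,1->2,1->4,3->2] -> levels [8 5 8 5 7]
Step 8: flows [0->1,0->3,2->1,4->1,2->3] -> levels [6 8 6 7 6]
  -> period-2 cycle: step 8 state = step 6 state; never stabilizes
  -> state at step 30: (30-6) mod 2 = 0, same as step 6 -> [6 8 6 7 6]

Answer: 6 8 6 7 6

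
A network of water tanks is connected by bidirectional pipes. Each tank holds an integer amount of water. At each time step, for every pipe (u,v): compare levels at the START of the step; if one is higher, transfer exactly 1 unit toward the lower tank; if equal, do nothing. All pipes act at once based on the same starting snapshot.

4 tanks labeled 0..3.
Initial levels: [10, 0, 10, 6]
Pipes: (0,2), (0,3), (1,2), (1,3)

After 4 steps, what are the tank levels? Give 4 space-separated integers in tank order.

Step 1: flows [0=2,0->3,2->1,3->1] -> levels [9 2 9 6]
Step 2: flows [0=2,0->3,2->1,3->1] -> levels [8 4 8 6]
Step 3: flows [0=2,0->3,2->1,3->1] -> levels [7 6 7 6]
Step 4: flows [0=2,0->3,2->1,1=3] -> levels [6 7 6 7]

Answer: 6 7 6 7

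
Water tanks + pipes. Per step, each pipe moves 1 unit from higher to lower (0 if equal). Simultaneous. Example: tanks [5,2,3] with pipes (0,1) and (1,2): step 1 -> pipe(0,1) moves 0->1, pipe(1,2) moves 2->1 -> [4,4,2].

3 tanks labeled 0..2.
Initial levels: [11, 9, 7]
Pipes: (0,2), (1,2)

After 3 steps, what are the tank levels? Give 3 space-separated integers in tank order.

Step 1: flows [0->2,1->2] -> levels [10 8 9]
Step 2: flows [0->2,2->1] -> levels [9 9 9]
Step 3: flows [0=2,1=2] -> levels [9 9 9]

Answer: 9 9 9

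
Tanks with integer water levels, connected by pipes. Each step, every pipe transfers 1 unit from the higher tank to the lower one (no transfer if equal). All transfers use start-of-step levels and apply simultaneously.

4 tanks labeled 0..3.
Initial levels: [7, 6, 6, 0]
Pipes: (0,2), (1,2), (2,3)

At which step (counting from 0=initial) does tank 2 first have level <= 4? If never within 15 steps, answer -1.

Answer: 4

Derivation:
Step 1: flows [0->2,1=2,2->3] -> levels [6 6 6 1]
Step 2: flows [0=2,1=2,2->3] -> levels [6 6 5 2]
Step 3: flows [0->2,1->2,2->3] -> levels [5 5 6 3]
Step 4: flows [2->0,2->1,2->3] -> levels [6 6 3 4]
Tank 2 first reaches <=4 at step 4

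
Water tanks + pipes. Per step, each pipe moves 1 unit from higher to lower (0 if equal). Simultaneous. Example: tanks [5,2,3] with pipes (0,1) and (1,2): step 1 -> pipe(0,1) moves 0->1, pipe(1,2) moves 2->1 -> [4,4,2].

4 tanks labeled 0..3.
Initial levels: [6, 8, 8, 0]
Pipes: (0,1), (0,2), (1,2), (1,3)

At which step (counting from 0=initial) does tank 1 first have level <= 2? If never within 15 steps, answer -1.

Answer: -1

Derivation:
Step 1: flows [1->0,2->0,1=2,1->3] -> levels [8 6 7 1]
Step 2: flows [0->1,0->2,2->1,1->3] -> levels [6 7 7 2]
Step 3: flows [1->0,2->0,1=2,1->3] -> levels [8 5 6 3]
Step 4: flows [0->1,0->2,2->1,1->3] -> levels [6 6 6 4]
Step 5: flows [0=1,0=2,1=2,1->3] -> levels [6 5 6 5]
Step 6: flows [0->1,0=2,2->1,1=3] -> levels [5 7 5 5]
Step 7: flows [1->0,0=2,1->2,1->3] -> levels [6 4 6 6]
Step 8: flows [0->1,0=2,2->1,3->1] -> levels [5 7 5 5]
  -> period-2 cycle (repeats step 6); tank 1 never drops to <=2
Tank 1 never reaches <=2 within 15 steps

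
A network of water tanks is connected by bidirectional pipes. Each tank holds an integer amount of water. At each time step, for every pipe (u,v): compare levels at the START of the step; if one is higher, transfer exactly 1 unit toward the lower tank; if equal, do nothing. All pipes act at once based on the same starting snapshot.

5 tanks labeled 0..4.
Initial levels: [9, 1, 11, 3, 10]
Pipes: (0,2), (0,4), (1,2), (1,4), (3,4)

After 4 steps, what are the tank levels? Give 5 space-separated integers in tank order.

Answer: 7 7 7 5 8

Derivation:
Step 1: flows [2->0,4->0,2->1,4->1,4->3] -> levels [11 3 9 4 7]
Step 2: flows [0->2,0->4,2->1,4->1,4->3] -> levels [9 5 9 5 6]
Step 3: flows [0=2,0->4,2->1,4->1,4->3] -> levels [8 7 8 6 5]
Step 4: flows [0=2,0->4,2->1,1->4,3->4] -> levels [7 7 7 5 8]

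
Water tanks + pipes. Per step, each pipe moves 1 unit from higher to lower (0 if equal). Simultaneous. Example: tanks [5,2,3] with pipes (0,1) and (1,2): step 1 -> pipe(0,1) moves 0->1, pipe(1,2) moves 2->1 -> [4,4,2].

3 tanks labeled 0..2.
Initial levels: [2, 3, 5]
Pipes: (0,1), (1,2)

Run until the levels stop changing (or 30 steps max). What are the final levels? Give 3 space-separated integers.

Answer: 3 4 3

Derivation:
Step 1: flows [1->0,2->1] -> levels [3 3 4]
Step 2: flows [0=1,2->1] -> levels [3 4 3]
Step 3: flows [1->0,1->2] -> levels [4 2 4]
Step 4: flows [0->1,2->1] -> levels [3 4 3]
  -> period-2 cycle: step 4 state = step 2 state; never stabilizes
  -> state at step 30: (30-2) mod 2 = 0, same as step 2 -> [3 4 3]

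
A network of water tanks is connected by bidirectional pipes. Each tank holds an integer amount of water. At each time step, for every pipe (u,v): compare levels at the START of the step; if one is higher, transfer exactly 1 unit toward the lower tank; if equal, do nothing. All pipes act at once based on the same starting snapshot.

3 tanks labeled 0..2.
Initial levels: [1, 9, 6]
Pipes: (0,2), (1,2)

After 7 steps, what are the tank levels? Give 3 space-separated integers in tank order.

Answer: 5 5 6

Derivation:
Step 1: flows [2->0,1->2] -> levels [2 8 6]
Step 2: flows [2->0,1->2] -> levels [3 7 6]
Step 3: flows [2->0,1->2] -> levels [4 6 6]
Step 4: flows [2->0,1=2] -> levels [5 6 5]
Step 5: flows [0=2,1->2] -> levels [5 5 6]
Step 6: flows [2->0,2->1] -> levels [6 6 4]
Step 7: flows [0->2,1->2] -> levels [5 5 6]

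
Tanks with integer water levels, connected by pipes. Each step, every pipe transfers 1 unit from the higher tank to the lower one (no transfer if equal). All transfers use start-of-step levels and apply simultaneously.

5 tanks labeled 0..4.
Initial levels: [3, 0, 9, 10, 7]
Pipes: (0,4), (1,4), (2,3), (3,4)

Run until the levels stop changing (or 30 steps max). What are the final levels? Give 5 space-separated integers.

Step 1: flows [4->0,4->1,3->2,3->4] -> levels [4 1 10 8 6]
Step 2: flows [4->0,4->1,2->3,3->4] -> levels [5 2 9 8 5]
Step 3: flows [0=4,4->1,2->3,3->4] -> levels [5 3 8 8 5]
Step 4: flows [0=4,4->1,2=3,3->4] -> levels [5 4 8 7 5]
Step 5: flows [0=4,4->1,2->3,3->4] -> levels [5 5 7 7 5]
Step 6: flows [0=4,1=4,2=3,3->4] -> levels [5 5 7 6 6]
Step 7: flows [4->0,4->1,2->3,3=4] -> levels [6 6 6 7 4]
Step 8: flows [0->4,1->4,3->2,3->4] -> levels [5 5 7 5 7]
Step 9: flows [4->0,4->1,2->3,4->3] -> levels [6 6 6 7 4]
  -> period-2 cycle: step 9 state = step 7 state; never stabilizes
  -> state at step 30: (30-7) mod 2 = 1, same as step 8 -> [5 5 7 5 7]

Answer: 5 5 7 5 7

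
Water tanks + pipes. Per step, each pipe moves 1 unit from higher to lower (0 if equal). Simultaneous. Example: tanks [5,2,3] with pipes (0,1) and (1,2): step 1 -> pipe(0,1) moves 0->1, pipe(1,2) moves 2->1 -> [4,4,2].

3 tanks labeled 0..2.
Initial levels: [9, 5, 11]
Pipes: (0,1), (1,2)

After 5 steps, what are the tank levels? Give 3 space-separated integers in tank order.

Step 1: flows [0->1,2->1] -> levels [8 7 10]
Step 2: flows [0->1,2->1] -> levels [7 9 9]
Step 3: flows [1->0,1=2] -> levels [8 8 9]
Step 4: flows [0=1,2->1] -> levels [8 9 8]
Step 5: flows [1->0,1->2] -> levels [9 7 9]

Answer: 9 7 9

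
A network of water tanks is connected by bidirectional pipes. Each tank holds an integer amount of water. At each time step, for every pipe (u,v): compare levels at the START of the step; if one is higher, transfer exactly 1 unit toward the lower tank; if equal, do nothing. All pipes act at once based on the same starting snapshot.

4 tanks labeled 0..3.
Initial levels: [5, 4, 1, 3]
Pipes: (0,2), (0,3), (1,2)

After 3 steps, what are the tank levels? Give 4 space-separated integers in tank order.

Answer: 2 3 4 4

Derivation:
Step 1: flows [0->2,0->3,1->2] -> levels [3 3 3 4]
Step 2: flows [0=2,3->0,1=2] -> levels [4 3 3 3]
Step 3: flows [0->2,0->3,1=2] -> levels [2 3 4 4]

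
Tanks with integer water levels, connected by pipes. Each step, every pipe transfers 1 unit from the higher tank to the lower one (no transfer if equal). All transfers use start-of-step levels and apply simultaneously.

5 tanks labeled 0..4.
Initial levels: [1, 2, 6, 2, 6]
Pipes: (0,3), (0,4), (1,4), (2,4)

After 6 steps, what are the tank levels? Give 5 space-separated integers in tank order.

Answer: 4 4 5 2 2

Derivation:
Step 1: flows [3->0,4->0,4->1,2=4] -> levels [3 3 6 1 4]
Step 2: flows [0->3,4->0,4->1,2->4] -> levels [3 4 5 2 3]
Step 3: flows [0->3,0=4,1->4,2->4] -> levels [2 3 4 3 5]
Step 4: flows [3->0,4->0,4->1,4->2] -> levels [4 4 5 2 2]
Step 5: flows [0->3,0->4,1->4,2->4] -> levels [2 3 4 3 5]
  -> period-2 cycle: step 5 state = step 3 state
  -> state at step 6: (6-3) mod 2 = 1, same as step 4 -> [4 4 5 2 2]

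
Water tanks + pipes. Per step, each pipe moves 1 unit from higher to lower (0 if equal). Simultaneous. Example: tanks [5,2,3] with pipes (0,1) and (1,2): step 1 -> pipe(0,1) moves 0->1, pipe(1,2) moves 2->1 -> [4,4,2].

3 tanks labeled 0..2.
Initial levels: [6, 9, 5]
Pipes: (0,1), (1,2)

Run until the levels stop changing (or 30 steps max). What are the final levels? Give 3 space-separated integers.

Answer: 7 6 7

Derivation:
Step 1: flows [1->0,1->2] -> levels [7 7 6]
Step 2: flows [0=1,1->2] -> levels [7 6 7]
Step 3: flows [0->1,2->1] -> levels [6 8 6]
Step 4: flows [1->0,1->2] -> levels [7 6 7]
  -> period-2 cycle: step 4 state = step 2 state; never stabilizes
  -> state at step 30: (30-2) mod 2 = 0, same as step 2 -> [7 6 7]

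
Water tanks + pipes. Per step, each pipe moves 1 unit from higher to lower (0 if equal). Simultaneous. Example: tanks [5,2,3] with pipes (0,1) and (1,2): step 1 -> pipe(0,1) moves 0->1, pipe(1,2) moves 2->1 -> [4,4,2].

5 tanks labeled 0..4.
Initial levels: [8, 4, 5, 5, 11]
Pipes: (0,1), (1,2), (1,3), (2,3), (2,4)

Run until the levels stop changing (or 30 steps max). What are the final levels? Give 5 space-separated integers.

Step 1: flows [0->1,2->1,3->1,2=3,4->2] -> levels [7 7 5 4 10]
Step 2: flows [0=1,1->2,1->3,2->3,4->2] -> levels [7 5 6 6 9]
Step 3: flows [0->1,2->1,3->1,2=3,4->2] -> levels [6 8 6 5 8]
Step 4: flows [1->0,1->2,1->3,2->3,4->2] -> levels [7 5 7 7 7]
Step 5: flows [0->1,2->1,3->1,2=3,2=4] -> levels [6 8 6 6 7]
Step 6: flows [1->0,1->2,1->3,2=3,4->2] -> levels [7 5 8 7 6]
Step 7: flows [0->1,2->1,3->1,2->3,2->4] -> levels [6 8 5 7 7]
Step 8: flows [1->0,1->2,1->3,3->2,4->2] -> levels [7 5 8 7 6]
  -> period-2 cycle: step 8 state = step 6 state; never stabilizes
  -> state at step 30: (30-6) mod 2 = 0, same as step 6 -> [7 5 8 7 6]

Answer: 7 5 8 7 6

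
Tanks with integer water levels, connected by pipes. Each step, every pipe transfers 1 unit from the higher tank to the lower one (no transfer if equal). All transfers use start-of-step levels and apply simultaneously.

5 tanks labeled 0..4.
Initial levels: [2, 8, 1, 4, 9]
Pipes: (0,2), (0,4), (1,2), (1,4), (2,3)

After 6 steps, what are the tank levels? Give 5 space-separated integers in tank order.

Answer: 6 6 3 5 4

Derivation:
Step 1: flows [0->2,4->0,1->2,4->1,3->2] -> levels [2 8 4 3 7]
Step 2: flows [2->0,4->0,1->2,1->4,2->3] -> levels [4 6 3 4 7]
Step 3: flows [0->2,4->0,1->2,4->1,3->2] -> levels [4 6 6 3 5]
Step 4: flows [2->0,4->0,1=2,1->4,2->3] -> levels [6 5 4 4 5]
Step 5: flows [0->2,0->4,1->2,1=4,2=3] -> levels [4 4 6 4 6]
Step 6: flows [2->0,4->0,2->1,4->1,2->3] -> levels [6 6 3 5 4]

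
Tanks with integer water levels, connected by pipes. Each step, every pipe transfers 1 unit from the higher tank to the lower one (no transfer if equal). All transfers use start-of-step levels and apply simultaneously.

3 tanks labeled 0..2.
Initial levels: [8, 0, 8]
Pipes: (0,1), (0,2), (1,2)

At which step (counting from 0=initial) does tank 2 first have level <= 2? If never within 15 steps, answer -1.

Step 1: flows [0->1,0=2,2->1] -> levels [7 2 7]
Step 2: flows [0->1,0=2,2->1] -> levels [6 4 6]
Step 3: flows [0->1,0=2,2->1] -> levels [5 6 5]
Step 4: flows [1->0,0=2,1->2] -> levels [6 4 6]
  -> period-2 cycle (repeats step 2); tank 2 never drops to <=2
Tank 2 never reaches <=2 within 15 steps

Answer: -1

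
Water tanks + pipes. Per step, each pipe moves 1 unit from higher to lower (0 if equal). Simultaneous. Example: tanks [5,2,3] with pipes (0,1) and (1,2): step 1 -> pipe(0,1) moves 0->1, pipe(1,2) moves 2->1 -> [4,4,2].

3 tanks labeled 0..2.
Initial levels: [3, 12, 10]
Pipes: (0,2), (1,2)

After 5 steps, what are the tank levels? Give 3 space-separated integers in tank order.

Answer: 8 9 8

Derivation:
Step 1: flows [2->0,1->2] -> levels [4 11 10]
Step 2: flows [2->0,1->2] -> levels [5 10 10]
Step 3: flows [2->0,1=2] -> levels [6 10 9]
Step 4: flows [2->0,1->2] -> levels [7 9 9]
Step 5: flows [2->0,1=2] -> levels [8 9 8]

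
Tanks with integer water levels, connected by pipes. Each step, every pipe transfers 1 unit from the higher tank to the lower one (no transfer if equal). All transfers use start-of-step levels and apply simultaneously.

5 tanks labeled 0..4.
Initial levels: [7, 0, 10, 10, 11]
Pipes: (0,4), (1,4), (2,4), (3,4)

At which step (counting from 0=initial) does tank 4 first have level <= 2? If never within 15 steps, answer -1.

Step 1: flows [4->0,4->1,4->2,4->3] -> levels [8 1 11 11 7]
Step 2: flows [0->4,4->1,2->4,3->4] -> levels [7 2 10 10 9]
Step 3: flows [4->0,4->1,2->4,3->4] -> levels [8 3 9 9 9]
Step 4: flows [4->0,4->1,2=4,3=4] -> levels [9 4 9 9 7]
Step 5: flows [0->4,4->1,2->4,3->4] -> levels [8 5 8 8 9]
Step 6: flows [4->0,4->1,4->2,4->3] -> levels [9 6 9 9 5]
Step 7: flows [0->4,1->4,2->4,3->4] -> levels [8 5 8 8 9]
  -> period-2 cycle (repeats step 5); tank 4 never drops to <=2
Tank 4 never reaches <=2 within 15 steps

Answer: -1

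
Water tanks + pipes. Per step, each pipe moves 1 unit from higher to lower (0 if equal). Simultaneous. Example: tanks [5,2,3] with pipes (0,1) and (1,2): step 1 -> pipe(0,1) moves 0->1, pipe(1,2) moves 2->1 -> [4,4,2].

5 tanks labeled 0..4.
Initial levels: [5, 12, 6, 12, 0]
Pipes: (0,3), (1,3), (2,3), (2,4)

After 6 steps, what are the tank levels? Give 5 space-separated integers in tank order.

Answer: 8 8 6 7 6

Derivation:
Step 1: flows [3->0,1=3,3->2,2->4] -> levels [6 12 6 10 1]
Step 2: flows [3->0,1->3,3->2,2->4] -> levels [7 11 6 9 2]
Step 3: flows [3->0,1->3,3->2,2->4] -> levels [8 10 6 8 3]
Step 4: flows [0=3,1->3,3->2,2->4] -> levels [8 9 6 8 4]
Step 5: flows [0=3,1->3,3->2,2->4] -> levels [8 8 6 8 5]
Step 6: flows [0=3,1=3,3->2,2->4] -> levels [8 8 6 7 6]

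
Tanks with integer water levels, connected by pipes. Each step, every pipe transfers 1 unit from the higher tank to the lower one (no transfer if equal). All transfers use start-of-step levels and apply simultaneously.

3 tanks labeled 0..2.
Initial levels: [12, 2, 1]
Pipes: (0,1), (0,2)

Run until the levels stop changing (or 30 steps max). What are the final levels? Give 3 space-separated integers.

Step 1: flows [0->1,0->2] -> levels [10 3 2]
Step 2: flows [0->1,0->2] -> levels [8 4 3]
Step 3: flows [0->1,0->2] -> levels [6 5 4]
Step 4: flows [0->1,0->2] -> levels [4 6 5]
Step 5: flows [1->0,2->0] -> levels [6 5 4]
  -> period-2 cycle: step 5 state = step 3 state; never stabilizes
  -> state at step 30: (30-3) mod 2 = 1, same as step 4 -> [4 6 5]

Answer: 4 6 5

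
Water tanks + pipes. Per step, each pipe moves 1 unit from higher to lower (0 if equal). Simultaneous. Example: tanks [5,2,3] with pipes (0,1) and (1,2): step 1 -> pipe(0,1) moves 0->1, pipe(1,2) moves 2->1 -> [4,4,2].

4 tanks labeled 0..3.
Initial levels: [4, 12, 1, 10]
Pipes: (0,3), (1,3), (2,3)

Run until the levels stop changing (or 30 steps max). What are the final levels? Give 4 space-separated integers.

Step 1: flows [3->0,1->3,3->2] -> levels [5 11 2 9]
Step 2: flows [3->0,1->3,3->2] -> levels [6 10 3 8]
Step 3: flows [3->0,1->3,3->2] -> levels [7 9 4 7]
Step 4: flows [0=3,1->3,3->2] -> levels [7 8 5 7]
Step 5: flows [0=3,1->3,3->2] -> levels [7 7 6 7]
Step 6: flows [0=3,1=3,3->2] -> levels [7 7 7 6]
Step 7: flows [0->3,1->3,2->3] -> levels [6 6 6 9]
Step 8: flows [3->0,3->1,3->2] -> levels [7 7 7 6]
  -> period-2 cycle: step 8 state = step 6 state; never stabilizes
  -> state at step 30: (30-6) mod 2 = 0, same as step 6 -> [7 7 7 6]

Answer: 7 7 7 6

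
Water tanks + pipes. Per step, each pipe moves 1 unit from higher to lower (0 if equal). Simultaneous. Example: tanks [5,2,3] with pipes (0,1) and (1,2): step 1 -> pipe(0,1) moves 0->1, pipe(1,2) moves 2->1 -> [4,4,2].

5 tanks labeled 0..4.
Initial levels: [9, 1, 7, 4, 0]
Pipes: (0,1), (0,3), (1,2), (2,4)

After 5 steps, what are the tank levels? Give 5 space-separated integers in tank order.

Step 1: flows [0->1,0->3,2->1,2->4] -> levels [7 3 5 5 1]
Step 2: flows [0->1,0->3,2->1,2->4] -> levels [5 5 3 6 2]
Step 3: flows [0=1,3->0,1->2,2->4] -> levels [6 4 3 5 3]
Step 4: flows [0->1,0->3,1->2,2=4] -> levels [4 4 4 6 3]
Step 5: flows [0=1,3->0,1=2,2->4] -> levels [5 4 3 5 4]

Answer: 5 4 3 5 4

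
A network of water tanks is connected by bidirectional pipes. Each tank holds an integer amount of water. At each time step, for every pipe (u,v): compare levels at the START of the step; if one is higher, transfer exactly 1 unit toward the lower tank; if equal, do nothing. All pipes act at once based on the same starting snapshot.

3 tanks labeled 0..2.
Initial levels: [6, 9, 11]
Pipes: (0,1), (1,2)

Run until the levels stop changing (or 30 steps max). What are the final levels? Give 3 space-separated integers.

Step 1: flows [1->0,2->1] -> levels [7 9 10]
Step 2: flows [1->0,2->1] -> levels [8 9 9]
Step 3: flows [1->0,1=2] -> levels [9 8 9]
Step 4: flows [0->1,2->1] -> levels [8 10 8]
Step 5: flows [1->0,1->2] -> levels [9 8 9]
  -> period-2 cycle: step 5 state = step 3 state; never stabilizes
  -> state at step 30: (30-3) mod 2 = 1, same as step 4 -> [8 10 8]

Answer: 8 10 8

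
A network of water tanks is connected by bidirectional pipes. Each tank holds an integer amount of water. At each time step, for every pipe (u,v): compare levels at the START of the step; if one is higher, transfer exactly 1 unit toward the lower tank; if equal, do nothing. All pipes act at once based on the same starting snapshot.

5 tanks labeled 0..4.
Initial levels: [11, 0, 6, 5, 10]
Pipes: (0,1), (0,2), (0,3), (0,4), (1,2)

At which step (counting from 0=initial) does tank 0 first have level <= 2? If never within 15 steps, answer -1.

Step 1: flows [0->1,0->2,0->3,0->4,2->1] -> levels [7 2 6 6 11]
Step 2: flows [0->1,0->2,0->3,4->0,2->1] -> levels [5 4 6 7 10]
Step 3: flows [0->1,2->0,3->0,4->0,2->1] -> levels [7 6 4 6 9]
Step 4: flows [0->1,0->2,0->3,4->0,1->2] -> levels [5 6 6 7 8]
Step 5: flows [1->0,2->0,3->0,4->0,1=2] -> levels [9 5 5 6 7]
Step 6: flows [0->1,0->2,0->3,0->4,1=2] -> levels [5 6 6 7 8]
  -> period-2 cycle (repeats step 4); tank 0 never drops to <=2
Tank 0 never reaches <=2 within 15 steps

Answer: -1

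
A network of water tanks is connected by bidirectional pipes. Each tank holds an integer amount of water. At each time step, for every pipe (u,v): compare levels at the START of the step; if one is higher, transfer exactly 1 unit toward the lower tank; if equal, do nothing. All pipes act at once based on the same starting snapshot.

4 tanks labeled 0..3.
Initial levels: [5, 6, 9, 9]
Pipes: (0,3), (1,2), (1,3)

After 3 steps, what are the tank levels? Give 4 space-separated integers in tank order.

Answer: 7 8 7 7

Derivation:
Step 1: flows [3->0,2->1,3->1] -> levels [6 8 8 7]
Step 2: flows [3->0,1=2,1->3] -> levels [7 7 8 7]
Step 3: flows [0=3,2->1,1=3] -> levels [7 8 7 7]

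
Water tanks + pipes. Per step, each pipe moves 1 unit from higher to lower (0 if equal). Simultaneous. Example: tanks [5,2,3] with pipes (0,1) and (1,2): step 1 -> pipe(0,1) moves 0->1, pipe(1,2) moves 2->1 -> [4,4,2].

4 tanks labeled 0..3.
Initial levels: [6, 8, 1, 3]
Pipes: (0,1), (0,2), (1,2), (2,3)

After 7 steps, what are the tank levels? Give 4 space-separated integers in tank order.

Answer: 5 5 3 5

Derivation:
Step 1: flows [1->0,0->2,1->2,3->2] -> levels [6 6 4 2]
Step 2: flows [0=1,0->2,1->2,2->3] -> levels [5 5 5 3]
Step 3: flows [0=1,0=2,1=2,2->3] -> levels [5 5 4 4]
Step 4: flows [0=1,0->2,1->2,2=3] -> levels [4 4 6 4]
Step 5: flows [0=1,2->0,2->1,2->3] -> levels [5 5 3 5]
Step 6: flows [0=1,0->2,1->2,3->2] -> levels [4 4 6 4]
  -> period-2 cycle: step 6 state = step 4 state
  -> state at step 7: (7-4) mod 2 = 1, same as step 5 -> [5 5 3 5]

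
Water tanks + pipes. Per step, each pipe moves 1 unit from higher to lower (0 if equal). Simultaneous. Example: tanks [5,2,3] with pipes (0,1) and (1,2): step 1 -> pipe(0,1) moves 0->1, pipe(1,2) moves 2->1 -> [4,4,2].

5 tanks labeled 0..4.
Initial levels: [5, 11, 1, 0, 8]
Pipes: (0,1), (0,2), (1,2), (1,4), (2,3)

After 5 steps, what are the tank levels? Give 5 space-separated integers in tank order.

Answer: 5 6 4 5 5

Derivation:
Step 1: flows [1->0,0->2,1->2,1->4,2->3] -> levels [5 8 2 1 9]
Step 2: flows [1->0,0->2,1->2,4->1,2->3] -> levels [5 7 3 2 8]
Step 3: flows [1->0,0->2,1->2,4->1,2->3] -> levels [5 6 4 3 7]
Step 4: flows [1->0,0->2,1->2,4->1,2->3] -> levels [5 5 5 4 6]
Step 5: flows [0=1,0=2,1=2,4->1,2->3] -> levels [5 6 4 5 5]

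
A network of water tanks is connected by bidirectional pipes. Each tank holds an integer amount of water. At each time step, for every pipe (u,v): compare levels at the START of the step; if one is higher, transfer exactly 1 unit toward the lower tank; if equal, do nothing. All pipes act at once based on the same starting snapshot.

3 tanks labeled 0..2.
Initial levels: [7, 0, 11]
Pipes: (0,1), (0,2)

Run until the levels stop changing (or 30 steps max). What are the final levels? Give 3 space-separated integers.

Step 1: flows [0->1,2->0] -> levels [7 1 10]
Step 2: flows [0->1,2->0] -> levels [7 2 9]
Step 3: flows [0->1,2->0] -> levels [7 3 8]
Step 4: flows [0->1,2->0] -> levels [7 4 7]
Step 5: flows [0->1,0=2] -> levels [6 5 7]
Step 6: flows [0->1,2->0] -> levels [6 6 6]
Step 7: flows [0=1,0=2] -> levels [6 6 6]
  -> stable (no change)

Answer: 6 6 6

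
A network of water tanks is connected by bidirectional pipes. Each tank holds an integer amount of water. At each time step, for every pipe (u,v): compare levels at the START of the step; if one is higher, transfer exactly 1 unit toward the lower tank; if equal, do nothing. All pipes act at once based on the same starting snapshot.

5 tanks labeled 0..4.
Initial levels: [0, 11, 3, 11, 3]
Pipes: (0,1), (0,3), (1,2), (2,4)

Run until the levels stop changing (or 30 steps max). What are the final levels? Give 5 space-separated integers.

Step 1: flows [1->0,3->0,1->2,2=4] -> levels [2 9 4 10 3]
Step 2: flows [1->0,3->0,1->2,2->4] -> levels [4 7 4 9 4]
Step 3: flows [1->0,3->0,1->2,2=4] -> levels [6 5 5 8 4]
Step 4: flows [0->1,3->0,1=2,2->4] -> levels [6 6 4 7 5]
Step 5: flows [0=1,3->0,1->2,4->2] -> levels [7 5 6 6 4]
Step 6: flows [0->1,0->3,2->1,2->4] -> levels [5 7 4 7 5]
Step 7: flows [1->0,3->0,1->2,4->2] -> levels [7 5 6 6 4]
  -> period-2 cycle: step 7 state = step 5 state; never stabilizes
  -> state at step 30: (30-5) mod 2 = 1, same as step 6 -> [5 7 4 7 5]

Answer: 5 7 4 7 5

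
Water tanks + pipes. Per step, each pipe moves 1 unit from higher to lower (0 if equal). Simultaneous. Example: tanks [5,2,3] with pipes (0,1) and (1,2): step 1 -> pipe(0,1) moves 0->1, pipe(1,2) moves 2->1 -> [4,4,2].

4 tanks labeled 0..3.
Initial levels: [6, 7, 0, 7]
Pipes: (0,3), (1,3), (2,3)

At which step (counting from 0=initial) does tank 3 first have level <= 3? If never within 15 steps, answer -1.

Step 1: flows [3->0,1=3,3->2] -> levels [7 7 1 5]
Step 2: flows [0->3,1->3,3->2] -> levels [6 6 2 6]
Step 3: flows [0=3,1=3,3->2] -> levels [6 6 3 5]
Step 4: flows [0->3,1->3,3->2] -> levels [5 5 4 6]
Step 5: flows [3->0,3->1,3->2] -> levels [6 6 5 3]
Tank 3 first reaches <=3 at step 5

Answer: 5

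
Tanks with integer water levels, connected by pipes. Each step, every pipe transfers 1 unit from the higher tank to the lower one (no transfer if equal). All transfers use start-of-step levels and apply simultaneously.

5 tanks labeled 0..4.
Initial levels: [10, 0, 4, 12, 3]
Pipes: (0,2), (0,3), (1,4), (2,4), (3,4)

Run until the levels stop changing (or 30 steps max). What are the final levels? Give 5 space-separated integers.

Answer: 4 6 7 7 5

Derivation:
Step 1: flows [0->2,3->0,4->1,2->4,3->4] -> levels [10 1 4 10 4]
Step 2: flows [0->2,0=3,4->1,2=4,3->4] -> levels [9 2 5 9 4]
Step 3: flows [0->2,0=3,4->1,2->4,3->4] -> levels [8 3 5 8 5]
Step 4: flows [0->2,0=3,4->1,2=4,3->4] -> levels [7 4 6 7 5]
Step 5: flows [0->2,0=3,4->1,2->4,3->4] -> levels [6 5 6 6 6]
Step 6: flows [0=2,0=3,4->1,2=4,3=4] -> levels [6 6 6 6 5]
Step 7: flows [0=2,0=3,1->4,2->4,3->4] -> levels [6 5 5 5 8]
Step 8: flows [0->2,0->3,4->1,4->2,4->3] -> levels [4 6 7 7 5]
Step 9: flows [2->0,3->0,1->4,2->4,3->4] -> levels [6 5 5 5 8]
  -> period-2 cycle: step 9 state = step 7 state; never stabilizes
  -> state at step 30: (30-7) mod 2 = 1, same as step 8 -> [4 6 7 7 5]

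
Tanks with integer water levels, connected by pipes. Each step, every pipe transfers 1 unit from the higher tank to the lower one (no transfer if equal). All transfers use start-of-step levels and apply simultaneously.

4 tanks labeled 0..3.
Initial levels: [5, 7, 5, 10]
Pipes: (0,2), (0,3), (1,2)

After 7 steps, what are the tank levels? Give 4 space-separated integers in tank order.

Step 1: flows [0=2,3->0,1->2] -> levels [6 6 6 9]
Step 2: flows [0=2,3->0,1=2] -> levels [7 6 6 8]
Step 3: flows [0->2,3->0,1=2] -> levels [7 6 7 7]
Step 4: flows [0=2,0=3,2->1] -> levels [7 7 6 7]
Step 5: flows [0->2,0=3,1->2] -> levels [6 6 8 7]
Step 6: flows [2->0,3->0,2->1] -> levels [8 7 6 6]
Step 7: flows [0->2,0->3,1->2] -> levels [6 6 8 7]

Answer: 6 6 8 7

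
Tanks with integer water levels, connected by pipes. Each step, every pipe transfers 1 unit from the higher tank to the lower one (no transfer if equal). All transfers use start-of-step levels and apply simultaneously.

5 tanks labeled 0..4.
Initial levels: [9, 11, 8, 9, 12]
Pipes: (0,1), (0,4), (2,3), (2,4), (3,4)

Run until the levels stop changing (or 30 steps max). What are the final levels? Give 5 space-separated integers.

Answer: 9 11 9 9 11

Derivation:
Step 1: flows [1->0,4->0,3->2,4->2,4->3] -> levels [11 10 10 9 9]
Step 2: flows [0->1,0->4,2->3,2->4,3=4] -> levels [9 11 8 10 11]
Step 3: flows [1->0,4->0,3->2,4->2,4->3] -> levels [11 10 10 10 8]
Step 4: flows [0->1,0->4,2=3,2->4,3->4] -> levels [9 11 9 9 11]
Step 5: flows [1->0,4->0,2=3,4->2,4->3] -> levels [11 10 10 10 8]
  -> period-2 cycle: step 5 state = step 3 state; never stabilizes
  -> state at step 30: (30-3) mod 2 = 1, same as step 4 -> [9 11 9 9 11]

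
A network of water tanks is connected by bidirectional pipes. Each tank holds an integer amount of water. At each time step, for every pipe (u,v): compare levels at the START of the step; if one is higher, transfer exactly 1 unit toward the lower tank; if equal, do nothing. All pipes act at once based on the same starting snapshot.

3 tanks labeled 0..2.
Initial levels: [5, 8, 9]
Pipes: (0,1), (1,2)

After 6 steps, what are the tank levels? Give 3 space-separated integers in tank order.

Answer: 8 6 8

Derivation:
Step 1: flows [1->0,2->1] -> levels [6 8 8]
Step 2: flows [1->0,1=2] -> levels [7 7 8]
Step 3: flows [0=1,2->1] -> levels [7 8 7]
Step 4: flows [1->0,1->2] -> levels [8 6 8]
Step 5: flows [0->1,2->1] -> levels [7 8 7]
  -> period-2 cycle: step 5 state = step 3 state
  -> state at step 6: (6-3) mod 2 = 1, same as step 4 -> [8 6 8]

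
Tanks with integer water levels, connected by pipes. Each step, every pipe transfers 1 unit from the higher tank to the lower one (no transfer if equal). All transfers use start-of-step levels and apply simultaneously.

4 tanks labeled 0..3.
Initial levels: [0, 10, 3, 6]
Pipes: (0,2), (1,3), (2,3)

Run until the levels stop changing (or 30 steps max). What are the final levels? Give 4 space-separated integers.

Step 1: flows [2->0,1->3,3->2] -> levels [1 9 3 6]
Step 2: flows [2->0,1->3,3->2] -> levels [2 8 3 6]
Step 3: flows [2->0,1->3,3->2] -> levels [3 7 3 6]
Step 4: flows [0=2,1->3,3->2] -> levels [3 6 4 6]
Step 5: flows [2->0,1=3,3->2] -> levels [4 6 4 5]
Step 6: flows [0=2,1->3,3->2] -> levels [4 5 5 5]
Step 7: flows [2->0,1=3,2=3] -> levels [5 5 4 5]
Step 8: flows [0->2,1=3,3->2] -> levels [4 5 6 4]
Step 9: flows [2->0,1->3,2->3] -> levels [5 4 4 6]
Step 10: flows [0->2,3->1,3->2] -> levels [4 5 6 4]
  -> period-2 cycle: step 10 state = step 8 state; never stabilizes
  -> state at step 30: (30-8) mod 2 = 0, same as step 8 -> [4 5 6 4]

Answer: 4 5 6 4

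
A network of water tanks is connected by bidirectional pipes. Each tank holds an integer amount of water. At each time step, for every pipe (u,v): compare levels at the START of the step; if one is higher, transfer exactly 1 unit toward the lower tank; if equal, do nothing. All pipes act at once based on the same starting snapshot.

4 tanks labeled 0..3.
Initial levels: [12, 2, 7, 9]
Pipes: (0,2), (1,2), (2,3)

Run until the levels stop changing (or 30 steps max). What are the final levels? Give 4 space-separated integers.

Answer: 7 7 9 7

Derivation:
Step 1: flows [0->2,2->1,3->2] -> levels [11 3 8 8]
Step 2: flows [0->2,2->1,2=3] -> levels [10 4 8 8]
Step 3: flows [0->2,2->1,2=3] -> levels [9 5 8 8]
Step 4: flows [0->2,2->1,2=3] -> levels [8 6 8 8]
Step 5: flows [0=2,2->1,2=3] -> levels [8 7 7 8]
Step 6: flows [0->2,1=2,3->2] -> levels [7 7 9 7]
Step 7: flows [2->0,2->1,2->3] -> levels [8 8 6 8]
Step 8: flows [0->2,1->2,3->2] -> levels [7 7 9 7]
  -> period-2 cycle: step 8 state = step 6 state; never stabilizes
  -> state at step 30: (30-6) mod 2 = 0, same as step 6 -> [7 7 9 7]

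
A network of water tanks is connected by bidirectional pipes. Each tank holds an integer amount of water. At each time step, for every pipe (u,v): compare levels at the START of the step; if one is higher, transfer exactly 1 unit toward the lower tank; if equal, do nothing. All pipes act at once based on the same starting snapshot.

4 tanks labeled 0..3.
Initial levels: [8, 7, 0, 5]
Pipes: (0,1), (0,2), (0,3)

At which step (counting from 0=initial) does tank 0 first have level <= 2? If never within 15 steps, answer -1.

Step 1: flows [0->1,0->2,0->3] -> levels [5 8 1 6]
Step 2: flows [1->0,0->2,3->0] -> levels [6 7 2 5]
Step 3: flows [1->0,0->2,0->3] -> levels [5 6 3 6]
Step 4: flows [1->0,0->2,3->0] -> levels [6 5 4 5]
Step 5: flows [0->1,0->2,0->3] -> levels [3 6 5 6]
Step 6: flows [1->0,2->0,3->0] -> levels [6 5 4 5]
  -> period-2 cycle (repeats step 4); tank 0 never drops to <=2
Tank 0 never reaches <=2 within 15 steps

Answer: -1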